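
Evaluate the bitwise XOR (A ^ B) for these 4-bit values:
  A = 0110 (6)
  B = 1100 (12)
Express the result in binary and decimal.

Apply ^ to each column (1 where bits differ):
  0110
^ 1100
------
  1010

Answer: 1010 (10)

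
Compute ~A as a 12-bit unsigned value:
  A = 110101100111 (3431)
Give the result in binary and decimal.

Flip each bit (0->1, 1->0):
  110101100111
  001010011000

Answer: 001010011000 (664)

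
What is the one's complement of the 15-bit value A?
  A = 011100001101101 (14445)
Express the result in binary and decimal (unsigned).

Flip each bit (0->1, 1->0):
  011100001101101
  100011110010010

Answer: 100011110010010 (18322)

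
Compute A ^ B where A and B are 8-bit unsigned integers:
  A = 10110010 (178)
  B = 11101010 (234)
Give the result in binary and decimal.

Apply ^ to each column (1 where bits differ):
  10110010
^ 11101010
----------
  01011000

Answer: 01011000 (88)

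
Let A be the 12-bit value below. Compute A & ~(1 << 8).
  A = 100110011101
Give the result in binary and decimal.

Mask = ~(1 << 8) = 111011111111
Bit 8 of A is 1, so AND-ing with the mask clears it to 0.
  100110011101
& 111011111111
--------------
  100010011101

Answer: 100010011101 (2205)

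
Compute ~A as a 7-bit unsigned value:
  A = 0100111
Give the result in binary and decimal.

Flip each bit (0->1, 1->0):
  0100111
  1011000

Answer: 1011000 (88)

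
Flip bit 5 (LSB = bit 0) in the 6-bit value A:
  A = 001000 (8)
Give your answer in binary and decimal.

Mask = 1 << 5 = 100000
Bit 5 of A is 0; XOR with the mask flips it to 1.
  001000
^ 100000
--------
  101000

Answer: 101000 (40)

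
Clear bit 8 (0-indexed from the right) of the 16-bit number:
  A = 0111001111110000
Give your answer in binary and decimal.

Mask = ~(1 << 8) = 1111111011111111
Bit 8 of A is 1, so AND-ing with the mask clears it to 0.
  0111001111110000
& 1111111011111111
------------------
  0111001011110000

Answer: 0111001011110000 (29424)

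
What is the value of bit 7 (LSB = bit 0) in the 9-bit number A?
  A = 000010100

Bit 7 is the 8th from the right.
  000010100
   ^
That bit is 0.

Answer: 0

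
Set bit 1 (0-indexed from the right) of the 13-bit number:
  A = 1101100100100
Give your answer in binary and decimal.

Mask = 1 << 1 = 0000000000010
Bit 1 of A is 0, so OR-ing with the mask flips it to 1.
  1101100100100
| 0000000000010
---------------
  1101100100110

Answer: 1101100100110 (6950)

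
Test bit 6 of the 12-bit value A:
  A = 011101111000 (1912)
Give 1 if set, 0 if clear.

Bit 6 is the 7th from the right.
  011101111000
       ^
That bit is 1.

Answer: 1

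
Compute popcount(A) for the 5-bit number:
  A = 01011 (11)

01011
1-bits at positions (from bit 0 = LSB): 0, 1, 3
Count = 3

Answer: 3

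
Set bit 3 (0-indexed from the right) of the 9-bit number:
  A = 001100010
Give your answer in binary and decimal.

Mask = 1 << 3 = 000001000
Bit 3 of A is 0, so OR-ing with the mask flips it to 1.
  001100010
| 000001000
-----------
  001101010

Answer: 001101010 (106)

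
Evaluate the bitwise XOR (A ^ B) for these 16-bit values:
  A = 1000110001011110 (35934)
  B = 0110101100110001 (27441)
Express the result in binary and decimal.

Apply ^ to each column (1 where bits differ):
  1000110001011110
^ 0110101100110001
------------------
  1110011101101111

Answer: 1110011101101111 (59247)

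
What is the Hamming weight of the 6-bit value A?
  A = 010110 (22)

010110
1-bits at positions (from bit 0 = LSB): 1, 2, 4
Count = 3

Answer: 3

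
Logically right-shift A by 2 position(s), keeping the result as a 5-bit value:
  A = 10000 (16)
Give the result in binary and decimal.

Logical shift right by 2: drop the bottom 2 bit(s), prepend 2 zero(s) on the left.
  10000  ->  keep [100], discard [00], prepend 00
= 00100

Answer: 00100 (4)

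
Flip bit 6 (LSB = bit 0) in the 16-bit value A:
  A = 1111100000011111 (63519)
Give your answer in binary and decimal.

Mask = 1 << 6 = 0000000001000000
Bit 6 of A is 0; XOR with the mask flips it to 1.
  1111100000011111
^ 0000000001000000
------------------
  1111100001011111

Answer: 1111100001011111 (63583)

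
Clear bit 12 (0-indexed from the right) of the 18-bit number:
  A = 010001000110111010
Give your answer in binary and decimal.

Mask = ~(1 << 12) = 111110111111111111
Bit 12 of A is 1, so AND-ing with the mask clears it to 0.
  010001000110111010
& 111110111111111111
--------------------
  010000000110111010

Answer: 010000000110111010 (65978)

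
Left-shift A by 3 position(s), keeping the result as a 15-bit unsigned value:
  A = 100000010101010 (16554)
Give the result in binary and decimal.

Shift left by 3: drop the top 3 bit(s), append 3 zero(s) on the right.
  100000010101010  ->  discard [100], keep [000010101010], append 000
= 000010101010000

Answer: 000010101010000 (1360)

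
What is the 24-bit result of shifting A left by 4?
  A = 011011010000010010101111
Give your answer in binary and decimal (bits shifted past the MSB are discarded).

Shift left by 4: drop the top 4 bit(s), append 4 zero(s) on the right.
  011011010000010010101111  ->  discard [0110], keep [11010000010010101111], append 0000
= 110100000100101011110000

Answer: 110100000100101011110000 (13650672)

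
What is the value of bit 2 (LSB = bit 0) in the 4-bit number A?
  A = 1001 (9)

Bit 2 is the 3rd from the right.
  1001
   ^
That bit is 0.

Answer: 0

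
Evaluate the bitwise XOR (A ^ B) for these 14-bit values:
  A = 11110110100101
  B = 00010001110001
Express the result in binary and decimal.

Apply ^ to each column (1 where bits differ):
  11110110100101
^ 00010001110001
----------------
  11100111010100

Answer: 11100111010100 (14804)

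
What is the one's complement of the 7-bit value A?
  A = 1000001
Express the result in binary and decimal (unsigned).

Flip each bit (0->1, 1->0):
  1000001
  0111110

Answer: 0111110 (62)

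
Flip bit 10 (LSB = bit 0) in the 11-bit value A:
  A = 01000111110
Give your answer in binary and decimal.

Mask = 1 << 10 = 10000000000
Bit 10 of A is 0; XOR with the mask flips it to 1.
  01000111110
^ 10000000000
-------------
  11000111110

Answer: 11000111110 (1598)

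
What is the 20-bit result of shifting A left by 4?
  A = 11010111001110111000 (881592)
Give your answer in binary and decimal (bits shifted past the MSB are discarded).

Shift left by 4: drop the top 4 bit(s), append 4 zero(s) on the right.
  11010111001110111000  ->  discard [1101], keep [0111001110111000], append 0000
= 01110011101110000000

Answer: 01110011101110000000 (473984)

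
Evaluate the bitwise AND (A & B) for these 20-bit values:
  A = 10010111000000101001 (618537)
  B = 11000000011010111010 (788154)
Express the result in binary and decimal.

Apply & to each column (1 only where both bits are 1):
  10010111000000101001
& 11000000011010111010
----------------------
  10000000000000101000

Answer: 10000000000000101000 (524328)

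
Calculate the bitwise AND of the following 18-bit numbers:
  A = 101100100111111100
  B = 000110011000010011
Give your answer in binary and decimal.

Apply & to each column (1 only where both bits are 1):
  101100100111111100
& 000110011000010011
--------------------
  000100000000010000

Answer: 000100000000010000 (16400)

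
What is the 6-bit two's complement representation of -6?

1. Binary of +6:  000110
2. Invert bits:     111001
3. Add 1:           111010

Answer: 111010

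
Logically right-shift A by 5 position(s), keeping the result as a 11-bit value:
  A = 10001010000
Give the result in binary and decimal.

Logical shift right by 5: drop the bottom 5 bit(s), prepend 5 zero(s) on the left.
  10001010000  ->  keep [100010], discard [10000], prepend 00000
= 00000100010

Answer: 00000100010 (34)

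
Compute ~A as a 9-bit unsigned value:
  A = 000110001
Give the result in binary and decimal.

Flip each bit (0->1, 1->0):
  000110001
  111001110

Answer: 111001110 (462)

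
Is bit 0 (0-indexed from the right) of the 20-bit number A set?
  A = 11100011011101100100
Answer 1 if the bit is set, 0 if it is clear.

Bit 0 is the 1st from the right.
  11100011011101100100
                     ^
That bit is 0.

Answer: 0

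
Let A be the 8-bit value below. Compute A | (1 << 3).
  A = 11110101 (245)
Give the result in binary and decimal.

Mask = 1 << 3 = 00001000
Bit 3 of A is 0, so OR-ing with the mask flips it to 1.
  11110101
| 00001000
----------
  11111101

Answer: 11111101 (253)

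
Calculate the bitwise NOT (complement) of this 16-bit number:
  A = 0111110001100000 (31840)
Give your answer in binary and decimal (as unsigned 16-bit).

Flip each bit (0->1, 1->0):
  0111110001100000
  1000001110011111

Answer: 1000001110011111 (33695)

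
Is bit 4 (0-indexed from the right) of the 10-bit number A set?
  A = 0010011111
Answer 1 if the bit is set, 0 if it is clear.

Bit 4 is the 5th from the right.
  0010011111
       ^
That bit is 1.

Answer: 1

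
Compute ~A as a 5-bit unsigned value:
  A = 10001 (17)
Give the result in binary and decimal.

Flip each bit (0->1, 1->0):
  10001
  01110

Answer: 01110 (14)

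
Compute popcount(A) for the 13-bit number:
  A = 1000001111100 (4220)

1000001111100
1-bits at positions (from bit 0 = LSB): 2, 3, 4, 5, 6, 12
Count = 6

Answer: 6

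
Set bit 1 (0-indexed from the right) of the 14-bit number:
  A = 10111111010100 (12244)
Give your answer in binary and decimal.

Mask = 1 << 1 = 00000000000010
Bit 1 of A is 0, so OR-ing with the mask flips it to 1.
  10111111010100
| 00000000000010
----------------
  10111111010110

Answer: 10111111010110 (12246)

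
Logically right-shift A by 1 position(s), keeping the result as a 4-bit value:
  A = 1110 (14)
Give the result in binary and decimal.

Logical shift right by 1: drop the bottom 1 bit(s), prepend 1 zero(s) on the left.
  1110  ->  keep [111], discard [0], prepend 0
= 0111

Answer: 0111 (7)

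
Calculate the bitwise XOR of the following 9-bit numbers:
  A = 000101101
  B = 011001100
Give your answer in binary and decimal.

Apply ^ to each column (1 where bits differ):
  000101101
^ 011001100
-----------
  011100001

Answer: 011100001 (225)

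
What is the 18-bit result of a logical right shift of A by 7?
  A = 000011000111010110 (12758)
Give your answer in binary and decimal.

Logical shift right by 7: drop the bottom 7 bit(s), prepend 7 zero(s) on the left.
  000011000111010110  ->  keep [00001100011], discard [1010110], prepend 0000000
= 000000000001100011

Answer: 000000000001100011 (99)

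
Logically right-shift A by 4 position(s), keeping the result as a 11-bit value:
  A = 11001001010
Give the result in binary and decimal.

Logical shift right by 4: drop the bottom 4 bit(s), prepend 4 zero(s) on the left.
  11001001010  ->  keep [1100100], discard [1010], prepend 0000
= 00001100100

Answer: 00001100100 (100)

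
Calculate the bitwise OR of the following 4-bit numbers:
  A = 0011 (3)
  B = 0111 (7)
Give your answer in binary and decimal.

Apply | to each column (1 where either bit is 1):
  0011
| 0111
------
  0111

Answer: 0111 (7)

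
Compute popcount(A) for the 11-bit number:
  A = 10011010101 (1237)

10011010101
1-bits at positions (from bit 0 = LSB): 0, 2, 4, 6, 7, 10
Count = 6

Answer: 6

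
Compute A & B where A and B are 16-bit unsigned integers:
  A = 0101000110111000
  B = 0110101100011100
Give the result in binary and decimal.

Apply & to each column (1 only where both bits are 1):
  0101000110111000
& 0110101100011100
------------------
  0100000100011000

Answer: 0100000100011000 (16664)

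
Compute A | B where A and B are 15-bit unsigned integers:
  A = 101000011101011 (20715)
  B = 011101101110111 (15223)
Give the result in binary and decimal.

Apply | to each column (1 where either bit is 1):
  101000011101011
| 011101101110111
-----------------
  111101111111111

Answer: 111101111111111 (31743)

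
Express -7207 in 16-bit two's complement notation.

1. Binary of +7207:  0001110000100111
2. Invert bits:     1110001111011000
3. Add 1:           1110001111011001

Answer: 1110001111011001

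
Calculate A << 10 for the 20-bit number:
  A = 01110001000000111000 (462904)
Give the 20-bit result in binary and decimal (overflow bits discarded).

Shift left by 10: drop the top 10 bit(s), append 10 zero(s) on the right.
  01110001000000111000  ->  discard [0111000100], keep [0000111000], append 0000000000
= 00001110000000000000

Answer: 00001110000000000000 (57344)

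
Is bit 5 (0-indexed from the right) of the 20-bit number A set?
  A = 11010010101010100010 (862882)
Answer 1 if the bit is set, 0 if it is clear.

Bit 5 is the 6th from the right.
  11010010101010100010
                ^
That bit is 1.

Answer: 1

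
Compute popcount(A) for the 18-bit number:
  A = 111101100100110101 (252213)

111101100100110101
1-bits at positions (from bit 0 = LSB): 0, 2, 4, 5, 8, 11, 12, 14, 15, 16, 17
Count = 11

Answer: 11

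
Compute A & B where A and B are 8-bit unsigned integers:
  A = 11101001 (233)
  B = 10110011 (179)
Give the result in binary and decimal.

Apply & to each column (1 only where both bits are 1):
  11101001
& 10110011
----------
  10100001

Answer: 10100001 (161)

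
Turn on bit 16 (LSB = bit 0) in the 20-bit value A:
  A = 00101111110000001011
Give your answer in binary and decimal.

Mask = 1 << 16 = 00010000000000000000
Bit 16 of A is 0, so OR-ing with the mask flips it to 1.
  00101111110000001011
| 00010000000000000000
----------------------
  00111111110000001011

Answer: 00111111110000001011 (261131)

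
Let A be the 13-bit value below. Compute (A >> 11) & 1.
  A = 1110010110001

Bit 11 is the 12th from the right.
  1110010110001
   ^
That bit is 1.

Answer: 1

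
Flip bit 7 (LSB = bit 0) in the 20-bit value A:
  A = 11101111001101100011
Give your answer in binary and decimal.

Mask = 1 << 7 = 00000000000010000000
Bit 7 of A is 0; XOR with the mask flips it to 1.
  11101111001101100011
^ 00000000000010000000
----------------------
  11101111001111100011

Answer: 11101111001111100011 (979939)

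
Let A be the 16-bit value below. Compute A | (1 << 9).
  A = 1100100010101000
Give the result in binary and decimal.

Mask = 1 << 9 = 0000001000000000
Bit 9 of A is 0, so OR-ing with the mask flips it to 1.
  1100100010101000
| 0000001000000000
------------------
  1100101010101000

Answer: 1100101010101000 (51880)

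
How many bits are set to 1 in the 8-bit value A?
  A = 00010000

00010000
1-bits at positions (from bit 0 = LSB): 4
Count = 1

Answer: 1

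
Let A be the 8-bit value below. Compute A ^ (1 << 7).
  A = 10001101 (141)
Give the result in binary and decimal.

Mask = 1 << 7 = 10000000
Bit 7 of A is 1; XOR with the mask flips it to 0.
  10001101
^ 10000000
----------
  00001101

Answer: 00001101 (13)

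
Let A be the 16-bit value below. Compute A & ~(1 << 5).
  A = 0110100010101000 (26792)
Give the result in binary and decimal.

Mask = ~(1 << 5) = 1111111111011111
Bit 5 of A is 1, so AND-ing with the mask clears it to 0.
  0110100010101000
& 1111111111011111
------------------
  0110100010001000

Answer: 0110100010001000 (26760)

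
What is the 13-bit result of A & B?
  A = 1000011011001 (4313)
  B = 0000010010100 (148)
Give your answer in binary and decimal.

Apply & to each column (1 only where both bits are 1):
  1000011011001
& 0000010010100
---------------
  0000010010000

Answer: 0000010010000 (144)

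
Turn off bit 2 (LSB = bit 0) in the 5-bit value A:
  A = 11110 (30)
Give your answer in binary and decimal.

Mask = ~(1 << 2) = 11011
Bit 2 of A is 1, so AND-ing with the mask clears it to 0.
  11110
& 11011
-------
  11010

Answer: 11010 (26)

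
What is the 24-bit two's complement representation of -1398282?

1. Binary of +1398282:  000101010101011000001010
2. Invert bits:     111010101010100111110101
3. Add 1:           111010101010100111110110

Answer: 111010101010100111110110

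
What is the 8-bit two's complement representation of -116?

1. Binary of +116:  01110100
2. Invert bits:     10001011
3. Add 1:           10001100

Answer: 10001100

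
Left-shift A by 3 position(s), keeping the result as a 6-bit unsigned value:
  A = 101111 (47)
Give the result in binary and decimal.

Shift left by 3: drop the top 3 bit(s), append 3 zero(s) on the right.
  101111  ->  discard [101], keep [111], append 000
= 111000

Answer: 111000 (56)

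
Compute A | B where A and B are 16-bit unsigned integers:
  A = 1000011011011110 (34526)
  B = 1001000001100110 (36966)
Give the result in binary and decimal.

Apply | to each column (1 where either bit is 1):
  1000011011011110
| 1001000001100110
------------------
  1001011011111110

Answer: 1001011011111110 (38654)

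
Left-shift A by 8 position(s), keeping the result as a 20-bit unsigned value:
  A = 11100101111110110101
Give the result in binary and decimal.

Shift left by 8: drop the top 8 bit(s), append 8 zero(s) on the right.
  11100101111110110101  ->  discard [11100101], keep [111110110101], append 00000000
= 11111011010100000000

Answer: 11111011010100000000 (1029376)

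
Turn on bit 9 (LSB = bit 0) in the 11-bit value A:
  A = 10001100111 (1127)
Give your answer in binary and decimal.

Mask = 1 << 9 = 01000000000
Bit 9 of A is 0, so OR-ing with the mask flips it to 1.
  10001100111
| 01000000000
-------------
  11001100111

Answer: 11001100111 (1639)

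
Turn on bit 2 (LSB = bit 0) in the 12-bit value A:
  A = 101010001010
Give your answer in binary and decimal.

Mask = 1 << 2 = 000000000100
Bit 2 of A is 0, so OR-ing with the mask flips it to 1.
  101010001010
| 000000000100
--------------
  101010001110

Answer: 101010001110 (2702)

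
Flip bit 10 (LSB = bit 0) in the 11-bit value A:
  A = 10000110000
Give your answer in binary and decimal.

Mask = 1 << 10 = 10000000000
Bit 10 of A is 1; XOR with the mask flips it to 0.
  10000110000
^ 10000000000
-------------
  00000110000

Answer: 00000110000 (48)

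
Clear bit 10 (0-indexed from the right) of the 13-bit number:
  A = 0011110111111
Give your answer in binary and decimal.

Mask = ~(1 << 10) = 1101111111111
Bit 10 of A is 1, so AND-ing with the mask clears it to 0.
  0011110111111
& 1101111111111
---------------
  0001110111111

Answer: 0001110111111 (959)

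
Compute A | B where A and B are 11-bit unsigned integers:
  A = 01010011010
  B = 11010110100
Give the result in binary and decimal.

Apply | to each column (1 where either bit is 1):
  01010011010
| 11010110100
-------------
  11010111110

Answer: 11010111110 (1726)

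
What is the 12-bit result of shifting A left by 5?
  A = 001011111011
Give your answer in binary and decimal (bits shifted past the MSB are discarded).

Shift left by 5: drop the top 5 bit(s), append 5 zero(s) on the right.
  001011111011  ->  discard [00101], keep [1111011], append 00000
= 111101100000

Answer: 111101100000 (3936)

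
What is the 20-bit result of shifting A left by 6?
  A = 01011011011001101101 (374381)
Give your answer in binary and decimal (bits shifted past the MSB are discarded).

Shift left by 6: drop the top 6 bit(s), append 6 zero(s) on the right.
  01011011011001101101  ->  discard [010110], keep [11011001101101], append 000000
= 11011001101101000000

Answer: 11011001101101000000 (891712)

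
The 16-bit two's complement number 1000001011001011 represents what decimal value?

MSB is 1, so the value is negative. Find the magnitude:
1. Invert bits:  0111110100110100
2. Add 1:        0111110100110101  = 32053
3. Apply sign:   -32053

Answer: -32053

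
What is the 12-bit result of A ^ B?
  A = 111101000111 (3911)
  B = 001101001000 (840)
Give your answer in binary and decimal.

Apply ^ to each column (1 where bits differ):
  111101000111
^ 001101001000
--------------
  110000001111

Answer: 110000001111 (3087)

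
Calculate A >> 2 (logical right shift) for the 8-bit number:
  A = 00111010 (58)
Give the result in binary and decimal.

Logical shift right by 2: drop the bottom 2 bit(s), prepend 2 zero(s) on the left.
  00111010  ->  keep [001110], discard [10], prepend 00
= 00001110

Answer: 00001110 (14)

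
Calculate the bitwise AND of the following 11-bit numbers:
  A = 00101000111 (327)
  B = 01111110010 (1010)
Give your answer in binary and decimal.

Apply & to each column (1 only where both bits are 1):
  00101000111
& 01111110010
-------------
  00101000010

Answer: 00101000010 (322)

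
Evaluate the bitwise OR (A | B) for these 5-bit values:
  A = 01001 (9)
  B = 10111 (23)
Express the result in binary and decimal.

Apply | to each column (1 where either bit is 1):
  01001
| 10111
-------
  11111

Answer: 11111 (31)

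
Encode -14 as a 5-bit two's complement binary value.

1. Binary of +14:  01110
2. Invert bits:     10001
3. Add 1:           10010

Answer: 10010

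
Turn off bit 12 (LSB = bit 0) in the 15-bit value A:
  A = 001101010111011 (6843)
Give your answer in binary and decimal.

Mask = ~(1 << 12) = 110111111111111
Bit 12 of A is 1, so AND-ing with the mask clears it to 0.
  001101010111011
& 110111111111111
-----------------
  000101010111011

Answer: 000101010111011 (2747)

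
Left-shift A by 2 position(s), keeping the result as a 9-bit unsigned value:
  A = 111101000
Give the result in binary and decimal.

Shift left by 2: drop the top 2 bit(s), append 2 zero(s) on the right.
  111101000  ->  discard [11], keep [1101000], append 00
= 110100000

Answer: 110100000 (416)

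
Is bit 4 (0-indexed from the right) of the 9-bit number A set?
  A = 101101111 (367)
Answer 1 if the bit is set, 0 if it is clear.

Bit 4 is the 5th from the right.
  101101111
      ^
That bit is 0.

Answer: 0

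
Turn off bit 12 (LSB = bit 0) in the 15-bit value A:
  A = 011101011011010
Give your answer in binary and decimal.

Mask = ~(1 << 12) = 110111111111111
Bit 12 of A is 1, so AND-ing with the mask clears it to 0.
  011101011011010
& 110111111111111
-----------------
  010101011011010

Answer: 010101011011010 (10970)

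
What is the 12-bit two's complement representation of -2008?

1. Binary of +2008:  011111011000
2. Invert bits:     100000100111
3. Add 1:           100000101000

Answer: 100000101000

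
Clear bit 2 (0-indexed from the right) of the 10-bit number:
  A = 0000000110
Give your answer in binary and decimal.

Mask = ~(1 << 2) = 1111111011
Bit 2 of A is 1, so AND-ing with the mask clears it to 0.
  0000000110
& 1111111011
------------
  0000000010

Answer: 0000000010 (2)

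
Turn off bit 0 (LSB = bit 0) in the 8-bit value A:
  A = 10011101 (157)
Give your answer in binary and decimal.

Mask = ~(1 << 0) = 11111110
Bit 0 of A is 1, so AND-ing with the mask clears it to 0.
  10011101
& 11111110
----------
  10011100

Answer: 10011100 (156)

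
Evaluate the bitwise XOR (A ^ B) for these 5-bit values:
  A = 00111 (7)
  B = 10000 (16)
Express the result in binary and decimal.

Apply ^ to each column (1 where bits differ):
  00111
^ 10000
-------
  10111

Answer: 10111 (23)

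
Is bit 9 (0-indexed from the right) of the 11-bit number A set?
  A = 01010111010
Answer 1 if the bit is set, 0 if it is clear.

Bit 9 is the 10th from the right.
  01010111010
   ^
That bit is 1.

Answer: 1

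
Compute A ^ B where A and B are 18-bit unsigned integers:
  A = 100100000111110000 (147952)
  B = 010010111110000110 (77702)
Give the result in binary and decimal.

Apply ^ to each column (1 where bits differ):
  100100000111110000
^ 010010111110000110
--------------------
  110110111001110110

Answer: 110110111001110110 (224886)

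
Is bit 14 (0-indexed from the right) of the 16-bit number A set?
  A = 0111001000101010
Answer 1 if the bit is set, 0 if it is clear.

Bit 14 is the 15th from the right.
  0111001000101010
   ^
That bit is 1.

Answer: 1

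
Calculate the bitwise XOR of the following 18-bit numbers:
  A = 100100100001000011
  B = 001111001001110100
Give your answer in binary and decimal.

Apply ^ to each column (1 where bits differ):
  100100100001000011
^ 001111001001110100
--------------------
  101011101000110111

Answer: 101011101000110111 (178743)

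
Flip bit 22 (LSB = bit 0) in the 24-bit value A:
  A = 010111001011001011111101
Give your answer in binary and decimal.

Mask = 1 << 22 = 010000000000000000000000
Bit 22 of A is 1; XOR with the mask flips it to 0.
  010111001011001011111101
^ 010000000000000000000000
--------------------------
  000111001011001011111101

Answer: 000111001011001011111101 (1880829)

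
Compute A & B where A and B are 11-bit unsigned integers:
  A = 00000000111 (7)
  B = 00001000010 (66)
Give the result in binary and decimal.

Apply & to each column (1 only where both bits are 1):
  00000000111
& 00001000010
-------------
  00000000010

Answer: 00000000010 (2)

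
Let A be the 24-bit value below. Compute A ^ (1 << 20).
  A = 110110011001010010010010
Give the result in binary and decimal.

Mask = 1 << 20 = 000100000000000000000000
Bit 20 of A is 1; XOR with the mask flips it to 0.
  110110011001010010010010
^ 000100000000000000000000
--------------------------
  110010011001010010010010

Answer: 110010011001010010010010 (13210770)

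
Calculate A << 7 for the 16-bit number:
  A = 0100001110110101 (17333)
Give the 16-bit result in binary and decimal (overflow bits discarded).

Shift left by 7: drop the top 7 bit(s), append 7 zero(s) on the right.
  0100001110110101  ->  discard [0100001], keep [110110101], append 0000000
= 1101101010000000

Answer: 1101101010000000 (55936)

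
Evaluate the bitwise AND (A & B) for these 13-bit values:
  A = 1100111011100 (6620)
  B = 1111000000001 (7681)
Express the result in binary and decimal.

Apply & to each column (1 only where both bits are 1):
  1100111011100
& 1111000000001
---------------
  1100000000000

Answer: 1100000000000 (6144)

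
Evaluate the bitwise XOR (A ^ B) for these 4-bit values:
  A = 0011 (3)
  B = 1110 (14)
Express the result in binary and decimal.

Apply ^ to each column (1 where bits differ):
  0011
^ 1110
------
  1101

Answer: 1101 (13)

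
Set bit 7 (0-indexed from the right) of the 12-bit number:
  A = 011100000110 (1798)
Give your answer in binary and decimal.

Mask = 1 << 7 = 000010000000
Bit 7 of A is 0, so OR-ing with the mask flips it to 1.
  011100000110
| 000010000000
--------------
  011110000110

Answer: 011110000110 (1926)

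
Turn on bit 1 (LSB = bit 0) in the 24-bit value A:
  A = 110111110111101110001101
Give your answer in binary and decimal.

Mask = 1 << 1 = 000000000000000000000010
Bit 1 of A is 0, so OR-ing with the mask flips it to 1.
  110111110111101110001101
| 000000000000000000000010
--------------------------
  110111110111101110001111

Answer: 110111110111101110001111 (14646159)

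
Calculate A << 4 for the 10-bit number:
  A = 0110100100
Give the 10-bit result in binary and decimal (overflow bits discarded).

Shift left by 4: drop the top 4 bit(s), append 4 zero(s) on the right.
  0110100100  ->  discard [0110], keep [100100], append 0000
= 1001000000

Answer: 1001000000 (576)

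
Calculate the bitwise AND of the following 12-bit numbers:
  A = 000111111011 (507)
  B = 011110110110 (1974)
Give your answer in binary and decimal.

Apply & to each column (1 only where both bits are 1):
  000111111011
& 011110110110
--------------
  000110110010

Answer: 000110110010 (434)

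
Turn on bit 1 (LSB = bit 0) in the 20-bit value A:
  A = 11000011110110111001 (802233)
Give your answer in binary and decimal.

Mask = 1 << 1 = 00000000000000000010
Bit 1 of A is 0, so OR-ing with the mask flips it to 1.
  11000011110110111001
| 00000000000000000010
----------------------
  11000011110110111011

Answer: 11000011110110111011 (802235)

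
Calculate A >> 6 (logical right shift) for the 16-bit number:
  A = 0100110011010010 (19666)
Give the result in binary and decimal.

Logical shift right by 6: drop the bottom 6 bit(s), prepend 6 zero(s) on the left.
  0100110011010010  ->  keep [0100110011], discard [010010], prepend 000000
= 0000000100110011

Answer: 0000000100110011 (307)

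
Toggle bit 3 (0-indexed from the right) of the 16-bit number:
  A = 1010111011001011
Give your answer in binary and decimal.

Mask = 1 << 3 = 0000000000001000
Bit 3 of A is 1; XOR with the mask flips it to 0.
  1010111011001011
^ 0000000000001000
------------------
  1010111011000011

Answer: 1010111011000011 (44739)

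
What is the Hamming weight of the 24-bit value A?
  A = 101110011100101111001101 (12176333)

101110011100101111001101
1-bits at positions (from bit 0 = LSB): 0, 2, 3, 6, 7, 8, 9, 11, 14, 15, 16, 19, 20, 21, 23
Count = 15

Answer: 15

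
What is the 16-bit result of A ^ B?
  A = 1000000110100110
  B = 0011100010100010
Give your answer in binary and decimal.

Apply ^ to each column (1 where bits differ):
  1000000110100110
^ 0011100010100010
------------------
  1011100100000100

Answer: 1011100100000100 (47364)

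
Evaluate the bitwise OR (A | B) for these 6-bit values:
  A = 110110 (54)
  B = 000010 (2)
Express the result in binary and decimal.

Apply | to each column (1 where either bit is 1):
  110110
| 000010
--------
  110110

Answer: 110110 (54)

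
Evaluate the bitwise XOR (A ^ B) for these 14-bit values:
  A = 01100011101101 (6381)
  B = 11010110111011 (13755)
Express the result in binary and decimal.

Apply ^ to each column (1 where bits differ):
  01100011101101
^ 11010110111011
----------------
  10110101010110

Answer: 10110101010110 (11606)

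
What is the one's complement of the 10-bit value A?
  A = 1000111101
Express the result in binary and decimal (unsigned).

Flip each bit (0->1, 1->0):
  1000111101
  0111000010

Answer: 0111000010 (450)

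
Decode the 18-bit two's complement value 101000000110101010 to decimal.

MSB is 1, so the value is negative. Find the magnitude:
1. Invert bits:  010111111001010101
2. Add 1:        010111111001010110  = 97878
3. Apply sign:   -97878

Answer: -97878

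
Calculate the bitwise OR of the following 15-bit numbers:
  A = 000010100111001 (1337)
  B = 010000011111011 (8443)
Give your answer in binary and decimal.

Apply | to each column (1 where either bit is 1):
  000010100111001
| 010000011111011
-----------------
  010010111111011

Answer: 010010111111011 (9723)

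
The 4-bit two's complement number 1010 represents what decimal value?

MSB is 1, so the value is negative. Find the magnitude:
1. Invert bits:  0101
2. Add 1:        0110  = 6
3. Apply sign:   -6

Answer: -6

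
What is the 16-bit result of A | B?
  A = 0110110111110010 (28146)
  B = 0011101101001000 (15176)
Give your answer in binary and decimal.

Apply | to each column (1 where either bit is 1):
  0110110111110010
| 0011101101001000
------------------
  0111111111111010

Answer: 0111111111111010 (32762)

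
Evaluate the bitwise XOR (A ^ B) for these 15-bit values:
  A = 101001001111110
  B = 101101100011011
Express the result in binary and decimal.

Apply ^ to each column (1 where bits differ):
  101001001111110
^ 101101100011011
-----------------
  000100101100101

Answer: 000100101100101 (2405)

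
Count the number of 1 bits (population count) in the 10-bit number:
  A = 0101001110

0101001110
1-bits at positions (from bit 0 = LSB): 1, 2, 3, 6, 8
Count = 5

Answer: 5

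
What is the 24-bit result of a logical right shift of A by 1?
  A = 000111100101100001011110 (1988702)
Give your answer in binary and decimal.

Logical shift right by 1: drop the bottom 1 bit(s), prepend 1 zero(s) on the left.
  000111100101100001011110  ->  keep [00011110010110000101111], discard [0], prepend 0
= 000011110010110000101111

Answer: 000011110010110000101111 (994351)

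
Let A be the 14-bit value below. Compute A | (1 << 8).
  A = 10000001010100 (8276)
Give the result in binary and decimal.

Mask = 1 << 8 = 00000100000000
Bit 8 of A is 0, so OR-ing with the mask flips it to 1.
  10000001010100
| 00000100000000
----------------
  10000101010100

Answer: 10000101010100 (8532)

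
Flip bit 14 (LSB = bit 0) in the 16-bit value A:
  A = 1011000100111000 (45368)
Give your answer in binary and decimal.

Mask = 1 << 14 = 0100000000000000
Bit 14 of A is 0; XOR with the mask flips it to 1.
  1011000100111000
^ 0100000000000000
------------------
  1111000100111000

Answer: 1111000100111000 (61752)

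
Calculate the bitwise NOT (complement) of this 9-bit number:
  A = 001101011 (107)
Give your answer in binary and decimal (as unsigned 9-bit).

Flip each bit (0->1, 1->0):
  001101011
  110010100

Answer: 110010100 (404)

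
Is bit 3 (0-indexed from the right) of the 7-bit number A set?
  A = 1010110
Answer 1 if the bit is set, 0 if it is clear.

Bit 3 is the 4th from the right.
  1010110
     ^
That bit is 0.

Answer: 0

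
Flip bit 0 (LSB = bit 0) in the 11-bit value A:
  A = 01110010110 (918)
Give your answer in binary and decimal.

Mask = 1 << 0 = 00000000001
Bit 0 of A is 0; XOR with the mask flips it to 1.
  01110010110
^ 00000000001
-------------
  01110010111

Answer: 01110010111 (919)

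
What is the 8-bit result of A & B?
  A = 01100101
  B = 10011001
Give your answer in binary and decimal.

Apply & to each column (1 only where both bits are 1):
  01100101
& 10011001
----------
  00000001

Answer: 00000001 (1)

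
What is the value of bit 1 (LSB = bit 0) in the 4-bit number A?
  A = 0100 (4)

Bit 1 is the 2nd from the right.
  0100
    ^
That bit is 0.

Answer: 0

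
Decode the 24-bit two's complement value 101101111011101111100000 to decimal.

MSB is 1, so the value is negative. Find the magnitude:
1. Invert bits:  010010000100010000011111
2. Add 1:        010010000100010000100000  = 4736032
3. Apply sign:   -4736032

Answer: -4736032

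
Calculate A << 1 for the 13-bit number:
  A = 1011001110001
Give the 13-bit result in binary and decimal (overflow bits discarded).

Shift left by 1: drop the top 1 bit(s), append 1 zero(s) on the right.
  1011001110001  ->  discard [1], keep [011001110001], append 0
= 0110011100010

Answer: 0110011100010 (3298)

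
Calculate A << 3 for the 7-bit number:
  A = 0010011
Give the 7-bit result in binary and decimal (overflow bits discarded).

Shift left by 3: drop the top 3 bit(s), append 3 zero(s) on the right.
  0010011  ->  discard [001], keep [0011], append 000
= 0011000

Answer: 0011000 (24)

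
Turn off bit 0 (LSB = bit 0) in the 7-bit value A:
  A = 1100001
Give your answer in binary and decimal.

Mask = ~(1 << 0) = 1111110
Bit 0 of A is 1, so AND-ing with the mask clears it to 0.
  1100001
& 1111110
---------
  1100000

Answer: 1100000 (96)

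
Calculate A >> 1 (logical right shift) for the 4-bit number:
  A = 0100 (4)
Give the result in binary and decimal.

Logical shift right by 1: drop the bottom 1 bit(s), prepend 1 zero(s) on the left.
  0100  ->  keep [010], discard [0], prepend 0
= 0010

Answer: 0010 (2)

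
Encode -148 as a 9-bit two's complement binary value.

1. Binary of +148:  010010100
2. Invert bits:     101101011
3. Add 1:           101101100

Answer: 101101100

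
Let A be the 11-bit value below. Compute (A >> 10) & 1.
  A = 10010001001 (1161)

Bit 10 is the 11th from the right.
  10010001001
  ^
That bit is 1.

Answer: 1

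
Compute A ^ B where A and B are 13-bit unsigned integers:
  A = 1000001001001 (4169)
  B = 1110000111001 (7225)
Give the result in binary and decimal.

Apply ^ to each column (1 where bits differ):
  1000001001001
^ 1110000111001
---------------
  0110001110000

Answer: 0110001110000 (3184)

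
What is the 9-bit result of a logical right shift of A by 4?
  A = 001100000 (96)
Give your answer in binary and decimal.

Logical shift right by 4: drop the bottom 4 bit(s), prepend 4 zero(s) on the left.
  001100000  ->  keep [00110], discard [0000], prepend 0000
= 000000110

Answer: 000000110 (6)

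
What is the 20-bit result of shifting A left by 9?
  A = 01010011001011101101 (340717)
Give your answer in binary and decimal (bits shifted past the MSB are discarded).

Shift left by 9: drop the top 9 bit(s), append 9 zero(s) on the right.
  01010011001011101101  ->  discard [010100110], keep [01011101101], append 000000000
= 01011101101000000000

Answer: 01011101101000000000 (383488)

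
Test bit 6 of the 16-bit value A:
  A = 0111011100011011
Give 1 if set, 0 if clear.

Bit 6 is the 7th from the right.
  0111011100011011
           ^
That bit is 0.

Answer: 0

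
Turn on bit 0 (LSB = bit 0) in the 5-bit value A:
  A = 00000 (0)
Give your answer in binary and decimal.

Mask = 1 << 0 = 00001
Bit 0 of A is 0, so OR-ing with the mask flips it to 1.
  00000
| 00001
-------
  00001

Answer: 00001 (1)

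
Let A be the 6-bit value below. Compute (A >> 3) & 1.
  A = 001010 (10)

Bit 3 is the 4th from the right.
  001010
    ^
That bit is 1.

Answer: 1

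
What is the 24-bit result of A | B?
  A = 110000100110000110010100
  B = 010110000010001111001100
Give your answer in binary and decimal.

Apply | to each column (1 where either bit is 1):
  110000100110000110010100
| 010110000010001111001100
--------------------------
  110110100110001111011100

Answer: 110110100110001111011100 (14312412)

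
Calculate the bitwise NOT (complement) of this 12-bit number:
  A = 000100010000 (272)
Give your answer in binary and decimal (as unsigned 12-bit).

Flip each bit (0->1, 1->0):
  000100010000
  111011101111

Answer: 111011101111 (3823)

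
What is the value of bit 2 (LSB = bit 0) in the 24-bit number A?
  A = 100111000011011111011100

Bit 2 is the 3rd from the right.
  100111000011011111011100
                       ^
That bit is 1.

Answer: 1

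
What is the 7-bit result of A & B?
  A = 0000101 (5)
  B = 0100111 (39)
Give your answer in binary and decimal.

Apply & to each column (1 only where both bits are 1):
  0000101
& 0100111
---------
  0000101

Answer: 0000101 (5)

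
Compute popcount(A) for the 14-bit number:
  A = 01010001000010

01010001000010
1-bits at positions (from bit 0 = LSB): 1, 6, 10, 12
Count = 4

Answer: 4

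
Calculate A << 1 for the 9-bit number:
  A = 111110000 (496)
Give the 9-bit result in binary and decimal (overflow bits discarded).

Shift left by 1: drop the top 1 bit(s), append 1 zero(s) on the right.
  111110000  ->  discard [1], keep [11110000], append 0
= 111100000

Answer: 111100000 (480)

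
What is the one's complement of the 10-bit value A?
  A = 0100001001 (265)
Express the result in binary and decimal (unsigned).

Flip each bit (0->1, 1->0):
  0100001001
  1011110110

Answer: 1011110110 (758)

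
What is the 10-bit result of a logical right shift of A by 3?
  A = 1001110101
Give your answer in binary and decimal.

Logical shift right by 3: drop the bottom 3 bit(s), prepend 3 zero(s) on the left.
  1001110101  ->  keep [1001110], discard [101], prepend 000
= 0001001110

Answer: 0001001110 (78)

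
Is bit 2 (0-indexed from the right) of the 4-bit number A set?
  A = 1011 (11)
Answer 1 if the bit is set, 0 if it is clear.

Bit 2 is the 3rd from the right.
  1011
   ^
That bit is 0.

Answer: 0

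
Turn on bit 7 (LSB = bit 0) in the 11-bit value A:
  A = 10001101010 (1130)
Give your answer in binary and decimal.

Mask = 1 << 7 = 00010000000
Bit 7 of A is 0, so OR-ing with the mask flips it to 1.
  10001101010
| 00010000000
-------------
  10011101010

Answer: 10011101010 (1258)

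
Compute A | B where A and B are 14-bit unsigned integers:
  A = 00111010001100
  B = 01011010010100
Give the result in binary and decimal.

Apply | to each column (1 where either bit is 1):
  00111010001100
| 01011010010100
----------------
  01111010011100

Answer: 01111010011100 (7836)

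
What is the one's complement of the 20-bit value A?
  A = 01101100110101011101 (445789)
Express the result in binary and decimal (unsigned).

Flip each bit (0->1, 1->0):
  01101100110101011101
  10010011001010100010

Answer: 10010011001010100010 (602786)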